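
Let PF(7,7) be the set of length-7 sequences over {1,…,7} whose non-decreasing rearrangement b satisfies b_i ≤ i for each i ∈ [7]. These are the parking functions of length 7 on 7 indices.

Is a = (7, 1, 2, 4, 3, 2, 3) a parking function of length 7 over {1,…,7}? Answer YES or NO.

Sorted: b = (1, 2, 2, 3, 3, 4, 7).
  b_1=1 ≤ 1
  b_2=2 ≤ 2
  b_3=2 ≤ 3
  b_4=3 ≤ 4
  b_5=3 ≤ 5
  b_6=4 ≤ 6
  b_7=7 ≤ 7
All bounds hold ⇒ YES

YES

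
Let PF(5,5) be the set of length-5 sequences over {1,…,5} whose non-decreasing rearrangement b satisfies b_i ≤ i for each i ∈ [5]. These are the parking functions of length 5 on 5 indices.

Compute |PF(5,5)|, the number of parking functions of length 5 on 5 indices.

1296

|PF(5,5)| = (5−5+1)·(5+1)^(5−1) = 1×1296 = 1296
Check (3,2,3,1,2) → sorted (1,2,2,3,3): b_i ≤ i ∀i, a PF.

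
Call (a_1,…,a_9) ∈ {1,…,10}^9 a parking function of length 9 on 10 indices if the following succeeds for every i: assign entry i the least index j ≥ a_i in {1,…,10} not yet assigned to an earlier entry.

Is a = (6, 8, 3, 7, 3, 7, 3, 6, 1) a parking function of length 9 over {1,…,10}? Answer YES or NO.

YES

Sorted: b = (1, 3, 3, 3, 6, 6, 7, 7, 8).
  b_1=1 ≤ 2
  b_2=3 ≤ 3
  b_3=3 ≤ 4
  b_4=3 ≤ 5
  b_5=6 ≤ 6
  b_6=6 ≤ 7
  b_7=7 ≤ 8
  b_8=7 ≤ 9
  b_9=8 ≤ 10
All bounds hold ⇒ YES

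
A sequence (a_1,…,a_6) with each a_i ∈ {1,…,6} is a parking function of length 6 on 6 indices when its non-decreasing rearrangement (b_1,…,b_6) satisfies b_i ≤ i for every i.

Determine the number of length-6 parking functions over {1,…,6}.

16807

Count = (7−6)·7^(6−1) = 1×16807 = 16807 (Pollak)
Check (2,4,5,1,3,4) → sorted (1,2,3,4,4,5): b_i ≤ i ∀i, a PF.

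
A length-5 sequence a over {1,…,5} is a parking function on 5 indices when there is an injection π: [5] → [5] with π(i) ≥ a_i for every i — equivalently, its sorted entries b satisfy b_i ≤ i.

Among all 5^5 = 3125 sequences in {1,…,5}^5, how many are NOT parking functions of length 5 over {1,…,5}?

|PF| = (5−5+1)·(5+1)^(5−1) = 1·1296 = 1296 (Pollak)
Check (3,5,5,3,4) → sorted (3,3,4,5,5): b_1=3>1, not a PF.
Total 3125; non-PF = 3125−1296 = 1829

1829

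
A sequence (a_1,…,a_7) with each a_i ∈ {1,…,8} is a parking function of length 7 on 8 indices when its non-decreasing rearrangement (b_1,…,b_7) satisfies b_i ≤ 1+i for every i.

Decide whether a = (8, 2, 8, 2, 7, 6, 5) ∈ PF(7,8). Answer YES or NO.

NO

Order a: b = (2, 2, 5, 6, 7, 8, 8).
  b_1=2 ≤ 2
  b_2=2 ≤ 3
  b_3=5 > 4
  fails at i=3 ⇒ NO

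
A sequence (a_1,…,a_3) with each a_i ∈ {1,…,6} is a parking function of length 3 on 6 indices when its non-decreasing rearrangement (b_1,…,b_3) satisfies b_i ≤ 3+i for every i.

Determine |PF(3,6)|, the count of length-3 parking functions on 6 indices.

196

|PF(3,6)| = (6+1−3)·(6+1)^{3−1} = 4·49 = 196 [KW]
Check (1,1,3) → sorted (1,1,3): b_i ≤ 3+i ∀i, a PF.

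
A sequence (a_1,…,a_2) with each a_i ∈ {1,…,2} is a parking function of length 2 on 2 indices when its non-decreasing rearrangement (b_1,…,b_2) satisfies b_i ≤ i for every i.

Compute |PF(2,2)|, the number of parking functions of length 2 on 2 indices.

3

|PF(2,2)| = 1·3^1 = 1×3 = 3 (Pollak)
E.g. (2,1) → sorted (1,2): b_i ≤ i ∀i, a PF.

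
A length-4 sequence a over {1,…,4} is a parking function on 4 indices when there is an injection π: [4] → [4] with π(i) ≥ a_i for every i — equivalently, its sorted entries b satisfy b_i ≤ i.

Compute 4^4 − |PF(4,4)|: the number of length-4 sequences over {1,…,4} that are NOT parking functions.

131

#PF = (5−4)·5^(4−1) = 1 · 125 = 125 [KW]
One tuple (4,1,4,3) → sorted (1,3,4,4): b_2=3>2, not a PF.
So 256 − 125 = 131 fail.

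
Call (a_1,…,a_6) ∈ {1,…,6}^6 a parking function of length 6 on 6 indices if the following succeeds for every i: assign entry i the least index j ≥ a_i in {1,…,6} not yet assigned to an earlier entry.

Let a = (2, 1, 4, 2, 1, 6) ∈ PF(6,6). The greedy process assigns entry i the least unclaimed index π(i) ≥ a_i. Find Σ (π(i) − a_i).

5

Σπ = 6·7/2 = 21 (π permutes [6]); Σa = 2+1+4+2+1+6 = 16; disp = 21−16 = 5.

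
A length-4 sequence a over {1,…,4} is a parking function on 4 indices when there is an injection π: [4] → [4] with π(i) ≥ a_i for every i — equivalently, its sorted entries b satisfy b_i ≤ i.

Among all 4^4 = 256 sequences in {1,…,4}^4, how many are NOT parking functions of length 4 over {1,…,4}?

#PF = 1·5^3 = 1·125 = 125 (Pollak)
Example (3,4,3,4) → sorted (3,3,4,4): b_1=3>1, not a PF.
4^4 − 125 = 256 − 125 = 131

131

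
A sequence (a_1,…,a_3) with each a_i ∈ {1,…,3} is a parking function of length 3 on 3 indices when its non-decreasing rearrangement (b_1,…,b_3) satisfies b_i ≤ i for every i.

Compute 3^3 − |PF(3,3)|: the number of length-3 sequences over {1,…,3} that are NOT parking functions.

11

Count = (4−3)·4^(3−1) = 1×16 = 16
Check (3,3,3) → sorted (3,3,3): b_1=3>1, not a PF.
3^3 − 16 = 27 − 16 = 11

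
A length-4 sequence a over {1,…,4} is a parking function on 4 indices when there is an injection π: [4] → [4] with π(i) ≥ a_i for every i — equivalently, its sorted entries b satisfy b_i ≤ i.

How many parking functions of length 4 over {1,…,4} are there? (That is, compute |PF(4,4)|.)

Count = 1·5^3 = 1×125 = 125 (Pollak)
Example (1,1,2,1) → sorted (1,1,1,2): b_i ≤ i ∀i, a PF.

125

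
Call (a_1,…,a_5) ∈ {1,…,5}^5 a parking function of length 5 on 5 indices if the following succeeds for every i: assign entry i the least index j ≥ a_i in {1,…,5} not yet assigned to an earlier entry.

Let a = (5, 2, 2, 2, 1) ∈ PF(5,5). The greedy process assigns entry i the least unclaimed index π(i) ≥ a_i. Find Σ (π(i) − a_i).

3

Σπ = 5·6/2 = 15 (π permutes [5]); Σa = 5+2+2+2+1 = 12; disp = 15−12 = 3.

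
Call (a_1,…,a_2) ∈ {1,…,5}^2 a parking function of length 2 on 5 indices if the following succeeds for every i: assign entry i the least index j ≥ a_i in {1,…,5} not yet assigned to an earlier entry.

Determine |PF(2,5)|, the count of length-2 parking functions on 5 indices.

24

#PF = (6−2)·6^(2−1) = 4×6 = 24 (Konheim–Weiss)
One tuple (5,1) → sorted (1,5): b_i ≤ 3+i ∀i, a PF.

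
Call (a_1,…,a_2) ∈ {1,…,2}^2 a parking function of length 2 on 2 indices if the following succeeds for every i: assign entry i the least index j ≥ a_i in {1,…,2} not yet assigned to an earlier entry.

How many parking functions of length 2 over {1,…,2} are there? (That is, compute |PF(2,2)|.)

3

|PF(2,2)| = (2−2+1)·(2+1)^(2−1) = 1·3 = 3
Check (1,2) → sorted (1,2): b_i ≤ i ∀i, a PF.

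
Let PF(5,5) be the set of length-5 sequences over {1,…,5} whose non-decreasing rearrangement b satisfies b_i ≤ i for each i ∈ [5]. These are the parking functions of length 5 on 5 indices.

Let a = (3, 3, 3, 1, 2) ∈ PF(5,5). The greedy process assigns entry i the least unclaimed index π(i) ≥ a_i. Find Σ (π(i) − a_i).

Σπ = 15 ({1..5} each once); Σa = 3+3+3+1+2 = 12; disp = 15−12 = 3.

3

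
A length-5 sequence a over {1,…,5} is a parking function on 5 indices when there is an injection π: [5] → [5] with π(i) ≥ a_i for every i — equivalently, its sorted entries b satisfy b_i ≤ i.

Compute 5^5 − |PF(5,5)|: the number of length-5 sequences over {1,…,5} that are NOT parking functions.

1829

|PF(5,5)| = 1·6^4 = 1×1296 = 1296 [KW]
One tuple (3,4,3,3,5) → sorted (3,3,3,4,5): b_1=3>1, not a PF.
Total 3125; non-PF = 3125−1296 = 1829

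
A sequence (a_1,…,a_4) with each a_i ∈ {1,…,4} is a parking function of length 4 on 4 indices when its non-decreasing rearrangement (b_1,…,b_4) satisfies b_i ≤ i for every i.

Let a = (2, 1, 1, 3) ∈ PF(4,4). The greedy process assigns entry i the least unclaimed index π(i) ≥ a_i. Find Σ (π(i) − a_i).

Σπ(i) = 1+…+4 = 10; Σa = 2+1+1+3 = 7; disp = 10−7 = 3.

3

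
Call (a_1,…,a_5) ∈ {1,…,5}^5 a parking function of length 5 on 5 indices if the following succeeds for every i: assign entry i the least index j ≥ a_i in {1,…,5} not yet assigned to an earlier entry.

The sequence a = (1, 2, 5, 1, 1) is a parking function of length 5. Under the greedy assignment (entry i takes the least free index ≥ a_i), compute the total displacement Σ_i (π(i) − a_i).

5

Σπ(i) = 1+…+5 = 15; Σa = 1+2+5+1+1 = 10; disp = 15−10 = 5.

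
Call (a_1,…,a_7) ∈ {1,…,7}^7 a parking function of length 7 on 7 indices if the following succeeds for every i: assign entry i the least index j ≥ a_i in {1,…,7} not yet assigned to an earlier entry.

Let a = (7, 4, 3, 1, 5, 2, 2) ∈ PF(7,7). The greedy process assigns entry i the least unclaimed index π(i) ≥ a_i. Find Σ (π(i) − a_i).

Σπ(i) = 1+…+7 = 28; Σa = 7+4+3+1+5+2+2 = 24; disp = 28−24 = 4.

4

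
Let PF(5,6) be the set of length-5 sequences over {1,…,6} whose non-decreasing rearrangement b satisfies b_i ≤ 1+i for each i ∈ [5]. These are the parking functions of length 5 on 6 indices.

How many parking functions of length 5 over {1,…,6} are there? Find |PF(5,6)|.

#PF = (7−5)·7^(5−1) = 2×2401 = 4802 (Pollak)
Check (3,4,2,2,2) → sorted (2,2,2,3,4): b_i ≤ 1+i ∀i, a PF.

4802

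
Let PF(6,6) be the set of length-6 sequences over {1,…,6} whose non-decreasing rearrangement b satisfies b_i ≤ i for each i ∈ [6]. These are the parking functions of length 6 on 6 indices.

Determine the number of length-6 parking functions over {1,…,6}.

Count = (7−6)·7^(6−1) = 1·16807 = 16807
E.g. (6,2,1,2,4,4) → sorted (1,2,2,4,4,6): b_i ≤ i ∀i, a PF.

16807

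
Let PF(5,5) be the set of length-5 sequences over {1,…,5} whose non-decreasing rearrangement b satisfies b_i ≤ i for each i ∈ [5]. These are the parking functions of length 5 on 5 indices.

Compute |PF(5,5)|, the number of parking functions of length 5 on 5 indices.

1296

|PF(5,5)| = (5+1−5)·(5+1)^{5−1} = 1×1296 = 1296 (Pollak)
One tuple (5,4,2,3,1) → sorted (1,2,3,4,5): b_i ≤ i ∀i, a PF.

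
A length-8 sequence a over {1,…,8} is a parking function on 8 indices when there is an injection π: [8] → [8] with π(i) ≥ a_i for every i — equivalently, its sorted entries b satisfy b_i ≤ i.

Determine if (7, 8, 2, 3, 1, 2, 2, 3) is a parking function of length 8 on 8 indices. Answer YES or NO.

Rearranged: b = (1, 2, 2, 2, 3, 3, 7, 8).
  b_1=1 ≤ 1
  b_2=2 ≤ 2
  b_3=2 ≤ 3
  b_4=2 ≤ 4
  b_5=3 ≤ 5
  b_6=3 ≤ 6
  b_7=7 ≤ 7
  b_8=8 ≤ 8
All bounds hold ⇒ YES

YES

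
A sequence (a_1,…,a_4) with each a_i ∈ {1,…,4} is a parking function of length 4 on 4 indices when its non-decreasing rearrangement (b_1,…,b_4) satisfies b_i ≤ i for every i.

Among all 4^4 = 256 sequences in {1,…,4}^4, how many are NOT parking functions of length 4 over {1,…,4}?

#PF = (5−4)·5^(4−1) = 1 · 125 = 125 (Pollak)
Check (4,2,4,3) → sorted (2,3,4,4): b_1=2>1, not a PF.
Total 256; non-PF = 256−125 = 131

131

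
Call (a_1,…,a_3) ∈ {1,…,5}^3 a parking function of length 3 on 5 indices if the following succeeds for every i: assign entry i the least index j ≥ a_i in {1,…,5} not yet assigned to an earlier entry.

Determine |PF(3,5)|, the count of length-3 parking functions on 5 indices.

|PF(3,5)| = 3·6^2 = 3×36 = 108 (Pollak)
Example (4,2,3) → sorted (2,3,4): b_i ≤ 2+i ∀i, a PF.

108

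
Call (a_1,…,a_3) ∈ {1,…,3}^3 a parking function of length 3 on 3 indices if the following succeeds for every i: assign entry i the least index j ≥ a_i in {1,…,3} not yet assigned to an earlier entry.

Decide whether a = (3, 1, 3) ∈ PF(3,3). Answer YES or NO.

NO

Sorted: b = (1, 3, 3).
  b_1=1 ≤ 1
  b_2=3 > 2
  fails at i=2 ⇒ NO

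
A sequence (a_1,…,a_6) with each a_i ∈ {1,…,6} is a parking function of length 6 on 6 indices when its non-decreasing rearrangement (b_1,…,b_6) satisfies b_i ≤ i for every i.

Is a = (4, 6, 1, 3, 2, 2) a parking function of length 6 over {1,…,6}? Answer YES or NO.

YES

Rearranged: b = (1, 2, 2, 3, 4, 6).
  b_1=1 ≤ 1
  b_2=2 ≤ 2
  b_3=2 ≤ 3
  b_4=3 ≤ 4
  b_5=4 ≤ 5
  b_6=6 ≤ 6
All bounds hold ⇒ YES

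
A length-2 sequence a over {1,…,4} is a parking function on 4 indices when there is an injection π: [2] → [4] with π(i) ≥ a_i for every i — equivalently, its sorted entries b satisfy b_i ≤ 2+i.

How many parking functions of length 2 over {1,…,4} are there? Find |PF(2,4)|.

Count = 3·5^1 = 3·5 = 15 (Pollak)
Example (2,3) → sorted (2,3): b_i ≤ 2+i ∀i, a PF.

15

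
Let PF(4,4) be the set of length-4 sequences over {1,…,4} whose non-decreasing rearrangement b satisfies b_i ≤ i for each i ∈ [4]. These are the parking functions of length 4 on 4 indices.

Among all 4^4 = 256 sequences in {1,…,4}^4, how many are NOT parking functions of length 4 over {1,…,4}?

131

Count = (5−4)·5^(4−1) = 1 · 125 = 125 [KW]
Example (4,4,1,4) → sorted (1,4,4,4): b_2=4>2, not a PF.
4^4 − 125 = 256 − 125 = 131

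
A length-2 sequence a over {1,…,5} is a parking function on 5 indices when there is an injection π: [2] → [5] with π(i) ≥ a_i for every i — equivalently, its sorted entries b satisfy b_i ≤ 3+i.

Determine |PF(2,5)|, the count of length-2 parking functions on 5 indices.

24

Count = (5−2+1)·(5+1)^(2−1) = 4×6 = 24 [KW]
E.g. (4,4) → sorted (4,4): b_i ≤ 3+i ∀i, a PF.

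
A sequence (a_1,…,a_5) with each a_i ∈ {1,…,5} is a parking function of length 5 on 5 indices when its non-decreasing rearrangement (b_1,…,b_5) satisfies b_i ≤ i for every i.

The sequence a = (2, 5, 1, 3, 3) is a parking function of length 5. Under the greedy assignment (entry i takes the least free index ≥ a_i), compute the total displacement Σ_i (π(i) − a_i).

1

Σπ = 5·6/2 = 15 (π permutes [5]); Σa = 2+5+1+3+3 = 14; disp = 15−14 = 1.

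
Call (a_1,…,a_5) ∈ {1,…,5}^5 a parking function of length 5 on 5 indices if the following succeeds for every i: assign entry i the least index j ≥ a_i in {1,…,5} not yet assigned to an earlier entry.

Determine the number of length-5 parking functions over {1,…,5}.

1296

#PF = 1·6^4 = 1×1296 = 1296 [KW]
One tuple (2,1,5,2,2) → sorted (1,2,2,2,5): b_i ≤ i ∀i, a PF.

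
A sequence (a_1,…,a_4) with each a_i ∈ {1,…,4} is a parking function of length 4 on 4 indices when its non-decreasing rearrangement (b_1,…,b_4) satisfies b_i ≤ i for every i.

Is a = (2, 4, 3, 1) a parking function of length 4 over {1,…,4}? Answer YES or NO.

Sorted: b = (1, 2, 3, 4).
  b_1=1 ≤ 1
  b_2=2 ≤ 2
  b_3=3 ≤ 3
  b_4=4 ≤ 4
All bounds hold ⇒ YES

YES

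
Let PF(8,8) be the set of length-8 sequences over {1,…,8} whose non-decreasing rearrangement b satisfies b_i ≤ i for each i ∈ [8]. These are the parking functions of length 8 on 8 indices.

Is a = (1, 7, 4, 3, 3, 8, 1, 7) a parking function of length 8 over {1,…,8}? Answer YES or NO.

Order a: b = (1, 1, 3, 3, 4, 7, 7, 8).
  b_1=1 ≤ 1
  b_2=1 ≤ 2
  b_3=3 ≤ 3
  b_4=3 ≤ 4
  b_5=4 ≤ 5
  b_6=7 > 6
  fails at i=6 ⇒ NO

NO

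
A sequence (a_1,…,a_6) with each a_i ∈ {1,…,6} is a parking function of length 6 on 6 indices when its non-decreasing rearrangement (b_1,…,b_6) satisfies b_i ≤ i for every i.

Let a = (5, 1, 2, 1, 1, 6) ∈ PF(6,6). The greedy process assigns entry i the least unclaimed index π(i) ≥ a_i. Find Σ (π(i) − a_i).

5

Σπ = 6·7/2 = 21 (π permutes [6]); Σa = 5+1+2+1+1+6 = 16; disp = 21−16 = 5.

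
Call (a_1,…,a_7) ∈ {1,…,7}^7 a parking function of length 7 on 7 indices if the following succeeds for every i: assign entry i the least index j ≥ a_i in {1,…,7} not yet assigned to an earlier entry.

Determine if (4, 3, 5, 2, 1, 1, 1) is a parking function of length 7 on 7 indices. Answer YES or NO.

Order a: b = (1, 1, 1, 2, 3, 4, 5).
  b_1=1 ≤ 1
  b_2=1 ≤ 2
  b_3=1 ≤ 3
  b_4=2 ≤ 4
  b_5=3 ≤ 5
  b_6=4 ≤ 6
  b_7=5 ≤ 7
All bounds hold ⇒ YES

YES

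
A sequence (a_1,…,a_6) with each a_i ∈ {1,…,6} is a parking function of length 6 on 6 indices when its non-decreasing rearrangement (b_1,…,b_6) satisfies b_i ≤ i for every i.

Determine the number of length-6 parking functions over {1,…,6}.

16807

|PF(6,6)| = 1·7^5 = 1×16807 = 16807 [KW]
Example (1,2,1,3,5,5) → sorted (1,1,2,3,5,5): b_i ≤ i ∀i, a PF.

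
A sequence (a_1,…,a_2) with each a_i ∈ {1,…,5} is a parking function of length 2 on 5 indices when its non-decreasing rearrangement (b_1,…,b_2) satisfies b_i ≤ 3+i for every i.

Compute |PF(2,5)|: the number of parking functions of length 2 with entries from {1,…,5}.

#PF = (6−2)·6^(2−1) = 4 · 6 = 24 (Pollak)
Check (1,3) → sorted (1,3): b_i ≤ 3+i ∀i, a PF.

24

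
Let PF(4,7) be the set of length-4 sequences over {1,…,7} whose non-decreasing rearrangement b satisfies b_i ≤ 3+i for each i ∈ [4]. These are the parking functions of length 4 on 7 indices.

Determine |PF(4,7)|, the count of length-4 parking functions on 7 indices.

2048

|PF(4,7)| = (7+1−4)·(7+1)^{4−1} = 4×512 = 2048 (Konheim–Weiss)
E.g. (3,5,1,3) → sorted (1,3,3,5): b_i ≤ 3+i ∀i, a PF.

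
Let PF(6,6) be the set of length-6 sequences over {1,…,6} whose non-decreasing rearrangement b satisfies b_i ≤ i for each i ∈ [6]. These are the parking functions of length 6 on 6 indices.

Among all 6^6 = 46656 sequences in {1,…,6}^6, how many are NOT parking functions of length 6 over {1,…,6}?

29849

|PF| = (7−6)·7^(6−1) = 1×16807 = 16807 (Pollak)
E.g. (3,3,5,5,4,3) → sorted (3,3,3,4,5,5): b_1=3>1, not a PF.
Total 46656; non-PF = 46656−16807 = 29849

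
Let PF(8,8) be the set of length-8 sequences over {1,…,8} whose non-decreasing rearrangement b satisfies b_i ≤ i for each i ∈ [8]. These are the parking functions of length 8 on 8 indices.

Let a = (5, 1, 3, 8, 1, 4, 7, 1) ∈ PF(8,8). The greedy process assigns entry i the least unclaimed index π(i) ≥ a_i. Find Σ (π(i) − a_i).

6

Σπ = 36 ({1..8} each once); Σa = 5+1+3+8+1+4+7+1 = 30; disp = 36−30 = 6.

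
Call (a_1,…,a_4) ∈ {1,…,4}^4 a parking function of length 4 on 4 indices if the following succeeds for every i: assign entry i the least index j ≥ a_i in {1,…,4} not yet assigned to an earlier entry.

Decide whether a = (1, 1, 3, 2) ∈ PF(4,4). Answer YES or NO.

YES

Order a: b = (1, 1, 2, 3).
  b_1=1 ≤ 1
  b_2=1 ≤ 2
  b_3=2 ≤ 3
  b_4=3 ≤ 4
All bounds hold ⇒ YES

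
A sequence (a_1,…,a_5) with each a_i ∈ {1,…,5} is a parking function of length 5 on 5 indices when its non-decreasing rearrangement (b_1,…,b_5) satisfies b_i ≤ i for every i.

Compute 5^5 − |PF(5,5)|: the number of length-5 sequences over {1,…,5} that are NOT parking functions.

1829

#PF = (5−5+1)·(5+1)^(5−1) = 1×1296 = 1296 (Konheim–Weiss)
Example (3,5,5,5,5) → sorted (3,5,5,5,5): b_1=3>1, not a PF.
5^5 − 1296 = 3125 − 1296 = 1829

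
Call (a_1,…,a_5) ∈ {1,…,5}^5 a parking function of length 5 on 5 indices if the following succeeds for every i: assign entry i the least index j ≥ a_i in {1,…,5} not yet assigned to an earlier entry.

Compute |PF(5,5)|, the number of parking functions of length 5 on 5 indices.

1296

|PF(5,5)| = (6−5)·6^(5−1) = 1 · 1296 = 1296
Example (5,4,2,3,1) → sorted (1,2,3,4,5): b_i ≤ i ∀i, a PF.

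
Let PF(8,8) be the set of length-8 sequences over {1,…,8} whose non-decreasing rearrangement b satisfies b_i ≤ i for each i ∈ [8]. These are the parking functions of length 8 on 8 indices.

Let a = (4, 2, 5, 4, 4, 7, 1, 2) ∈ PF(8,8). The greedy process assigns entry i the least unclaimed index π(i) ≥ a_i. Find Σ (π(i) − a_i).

Σπ(i) = 1+…+8 = 36; Σa = 4+2+5+4+4+7+1+2 = 29; disp = 36−29 = 7.

7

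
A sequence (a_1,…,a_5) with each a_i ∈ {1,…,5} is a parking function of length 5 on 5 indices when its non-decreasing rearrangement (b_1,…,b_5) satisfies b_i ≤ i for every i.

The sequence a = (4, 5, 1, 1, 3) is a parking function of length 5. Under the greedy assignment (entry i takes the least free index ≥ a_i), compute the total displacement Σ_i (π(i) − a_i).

Σπ = 5·6/2 = 15 (π permutes [5]); Σa = 4+5+1+1+3 = 14; disp = 15−14 = 1.

1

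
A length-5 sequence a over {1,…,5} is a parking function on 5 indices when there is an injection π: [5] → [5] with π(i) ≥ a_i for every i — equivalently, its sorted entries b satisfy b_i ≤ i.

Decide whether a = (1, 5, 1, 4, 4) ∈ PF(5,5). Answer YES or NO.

Sorted: b = (1, 1, 4, 4, 5).
  b_1=1 ≤ 1
  b_2=1 ≤ 2
  b_3=4 > 3
  fails at i=3 ⇒ NO

NO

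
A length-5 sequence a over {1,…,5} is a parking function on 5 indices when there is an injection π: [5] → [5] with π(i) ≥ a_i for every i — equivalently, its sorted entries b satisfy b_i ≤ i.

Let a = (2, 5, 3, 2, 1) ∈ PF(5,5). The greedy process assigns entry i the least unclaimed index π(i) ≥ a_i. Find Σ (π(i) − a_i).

2

Σπ = 15 ({1..5} each once); Σa = 2+5+3+2+1 = 13; disp = 15−13 = 2.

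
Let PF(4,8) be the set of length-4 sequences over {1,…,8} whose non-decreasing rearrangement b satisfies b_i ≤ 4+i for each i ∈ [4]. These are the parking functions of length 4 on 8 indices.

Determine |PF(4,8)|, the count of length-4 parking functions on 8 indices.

3645

|PF(4,8)| = 5·9^3 = 5×729 = 3645 [KW]
E.g. (8,5,7,4) → sorted (4,5,7,8): b_i ≤ 4+i ∀i, a PF.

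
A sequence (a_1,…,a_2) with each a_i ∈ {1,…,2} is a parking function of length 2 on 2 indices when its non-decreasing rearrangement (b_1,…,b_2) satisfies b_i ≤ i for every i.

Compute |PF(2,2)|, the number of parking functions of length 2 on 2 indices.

3

|PF| = (3−2)·3^(2−1) = 1 · 3 = 3
Check (1,2) → sorted (1,2): b_i ≤ i ∀i, a PF.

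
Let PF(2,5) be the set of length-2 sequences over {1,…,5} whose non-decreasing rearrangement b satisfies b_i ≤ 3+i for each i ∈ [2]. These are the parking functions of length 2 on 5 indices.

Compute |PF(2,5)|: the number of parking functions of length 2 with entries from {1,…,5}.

24

Count = (5−2+1)·(5+1)^(2−1) = 4·6 = 24 (Pollak)
Example (1,4) → sorted (1,4): b_i ≤ 3+i ∀i, a PF.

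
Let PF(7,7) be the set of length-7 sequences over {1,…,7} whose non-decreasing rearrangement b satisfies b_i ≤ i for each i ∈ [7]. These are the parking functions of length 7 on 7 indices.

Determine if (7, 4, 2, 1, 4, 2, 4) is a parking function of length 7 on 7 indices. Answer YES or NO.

Rearranged: b = (1, 2, 2, 4, 4, 4, 7).
  b_1=1 ≤ 1
  b_2=2 ≤ 2
  b_3=2 ≤ 3
  b_4=4 ≤ 4
  b_5=4 ≤ 5
  b_6=4 ≤ 6
  b_7=7 ≤ 7
All bounds hold ⇒ YES

YES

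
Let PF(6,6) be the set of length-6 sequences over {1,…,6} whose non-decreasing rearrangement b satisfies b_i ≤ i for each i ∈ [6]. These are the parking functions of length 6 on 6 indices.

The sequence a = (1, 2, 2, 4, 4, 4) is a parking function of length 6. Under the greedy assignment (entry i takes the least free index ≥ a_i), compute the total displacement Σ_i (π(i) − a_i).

4

Σπ = 6·7/2 = 21 (π permutes [6]); Σa = 1+2+2+4+4+4 = 17; disp = 21−17 = 4.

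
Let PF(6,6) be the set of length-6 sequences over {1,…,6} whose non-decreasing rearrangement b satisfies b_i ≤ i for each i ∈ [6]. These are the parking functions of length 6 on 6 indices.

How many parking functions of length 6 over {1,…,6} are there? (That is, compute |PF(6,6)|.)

16807

|PF| = (6+1−6)·(6+1)^{6−1} = 1 · 16807 = 16807 (Konheim–Weiss)
E.g. (1,6,4,3,1,1) → sorted (1,1,1,3,4,6): b_i ≤ i ∀i, a PF.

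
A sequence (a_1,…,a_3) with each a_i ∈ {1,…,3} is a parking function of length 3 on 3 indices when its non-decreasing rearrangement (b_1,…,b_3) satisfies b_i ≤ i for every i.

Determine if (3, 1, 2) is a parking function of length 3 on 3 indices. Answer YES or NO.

Order a: b = (1, 2, 3).
  b_1=1 ≤ 1
  b_2=2 ≤ 2
  b_3=3 ≤ 3
All bounds hold ⇒ YES

YES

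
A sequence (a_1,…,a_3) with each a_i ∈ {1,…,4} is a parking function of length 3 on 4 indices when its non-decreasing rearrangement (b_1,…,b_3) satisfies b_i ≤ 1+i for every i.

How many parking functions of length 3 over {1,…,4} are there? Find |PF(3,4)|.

|PF| = (5−3)·5^(3−1) = 2·25 = 50 [KW]
Example (4,1,2) → sorted (1,2,4): b_i ≤ 1+i ∀i, a PF.

50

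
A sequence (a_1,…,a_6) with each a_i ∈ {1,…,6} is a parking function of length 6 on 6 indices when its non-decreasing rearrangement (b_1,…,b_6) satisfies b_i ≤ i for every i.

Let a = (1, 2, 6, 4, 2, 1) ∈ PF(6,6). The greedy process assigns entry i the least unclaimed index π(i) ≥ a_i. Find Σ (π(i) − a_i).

5

Σπ = 21 ({1..6} each once); Σa = 1+2+6+4+2+1 = 16; disp = 21−16 = 5.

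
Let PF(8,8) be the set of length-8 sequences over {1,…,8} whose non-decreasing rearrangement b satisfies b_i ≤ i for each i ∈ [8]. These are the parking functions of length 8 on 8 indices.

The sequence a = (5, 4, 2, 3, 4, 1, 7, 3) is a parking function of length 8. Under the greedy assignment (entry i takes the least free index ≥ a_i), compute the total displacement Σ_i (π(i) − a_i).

Σπ = 8·9/2 = 36 (π permutes [8]); Σa = 5+4+2+3+4+1+7+3 = 29; disp = 36−29 = 7.

7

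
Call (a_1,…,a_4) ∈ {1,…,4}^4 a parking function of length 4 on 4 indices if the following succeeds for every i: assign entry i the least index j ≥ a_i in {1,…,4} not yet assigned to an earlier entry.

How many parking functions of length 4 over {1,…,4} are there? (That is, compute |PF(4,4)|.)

125

|PF(4,4)| = (4+1−4)·(4+1)^{4−1} = 1 · 125 = 125
Check (1,1,4,1) → sorted (1,1,1,4): b_i ≤ i ∀i, a PF.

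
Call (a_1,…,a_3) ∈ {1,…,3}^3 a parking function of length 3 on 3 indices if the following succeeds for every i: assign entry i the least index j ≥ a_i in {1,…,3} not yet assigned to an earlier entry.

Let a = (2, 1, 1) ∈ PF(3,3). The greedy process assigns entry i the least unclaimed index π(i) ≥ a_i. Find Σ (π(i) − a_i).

2

Σπ = 6 ({1..3} each once); Σa = 2+1+1 = 4; disp = 6−4 = 2.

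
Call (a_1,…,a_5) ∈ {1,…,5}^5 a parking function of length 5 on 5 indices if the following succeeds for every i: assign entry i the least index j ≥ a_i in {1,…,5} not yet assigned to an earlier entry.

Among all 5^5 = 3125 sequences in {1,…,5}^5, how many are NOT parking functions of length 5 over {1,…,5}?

Count = 1·6^4 = 1×1296 = 1296
Check (5,3,5,4,4) → sorted (3,4,4,5,5): b_1=3>1, not a PF.
Total 3125; non-PF = 3125−1296 = 1829

1829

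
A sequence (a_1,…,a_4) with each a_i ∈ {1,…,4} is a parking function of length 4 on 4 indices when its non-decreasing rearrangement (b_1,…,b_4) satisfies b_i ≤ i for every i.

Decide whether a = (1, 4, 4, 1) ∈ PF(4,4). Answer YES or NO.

NO

Order a: b = (1, 1, 4, 4).
  b_1=1 ≤ 1
  b_2=1 ≤ 2
  b_3=4 > 3
  fails at i=3 ⇒ NO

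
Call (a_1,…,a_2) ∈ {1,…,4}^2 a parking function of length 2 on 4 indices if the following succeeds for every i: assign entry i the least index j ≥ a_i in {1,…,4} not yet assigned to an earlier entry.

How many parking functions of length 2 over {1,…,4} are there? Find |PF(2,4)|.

|PF| = (4+1−2)·(4+1)^{2−1} = 3·5 = 15 [KW]
Example (2,2) → sorted (2,2): b_i ≤ 2+i ∀i, a PF.

15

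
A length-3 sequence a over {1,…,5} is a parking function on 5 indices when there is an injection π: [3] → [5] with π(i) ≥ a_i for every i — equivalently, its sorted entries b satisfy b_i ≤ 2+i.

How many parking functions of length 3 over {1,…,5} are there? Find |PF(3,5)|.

108

|PF(3,5)| = (5−3+1)·(5+1)^(3−1) = 3 · 36 = 108 (Konheim–Weiss)
E.g. (1,1,5) → sorted (1,1,5): b_i ≤ 2+i ∀i, a PF.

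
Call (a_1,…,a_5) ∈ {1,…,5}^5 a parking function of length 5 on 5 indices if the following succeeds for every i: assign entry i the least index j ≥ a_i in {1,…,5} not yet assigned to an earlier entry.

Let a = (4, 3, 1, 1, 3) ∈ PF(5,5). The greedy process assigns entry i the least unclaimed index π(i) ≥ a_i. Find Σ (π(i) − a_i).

3

Σπ = 5·6/2 = 15 (π permutes [5]); Σa = 4+3+1+1+3 = 12; disp = 15−12 = 3.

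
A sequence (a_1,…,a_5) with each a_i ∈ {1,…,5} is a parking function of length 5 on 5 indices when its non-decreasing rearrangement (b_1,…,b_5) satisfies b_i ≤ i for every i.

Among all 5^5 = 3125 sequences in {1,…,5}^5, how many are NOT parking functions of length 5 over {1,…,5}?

#PF = (5+1−5)·(5+1)^{5−1} = 1·1296 = 1296 (Konheim–Weiss)
E.g. (5,5,5,2,5) → sorted (2,5,5,5,5): b_1=2>1, not a PF.
So 3125 − 1296 = 1829 fail.

1829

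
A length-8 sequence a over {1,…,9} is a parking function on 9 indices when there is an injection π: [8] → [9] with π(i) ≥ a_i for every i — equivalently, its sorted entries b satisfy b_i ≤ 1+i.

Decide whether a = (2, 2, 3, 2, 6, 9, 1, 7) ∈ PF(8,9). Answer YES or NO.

YES

Sorted: b = (1, 2, 2, 2, 3, 6, 7, 9).
  b_1=1 ≤ 2
  b_2=2 ≤ 3
  b_3=2 ≤ 4
  b_4=2 ≤ 5
  b_5=3 ≤ 6
  b_6=6 ≤ 7
  b_7=7 ≤ 8
  b_8=9 ≤ 9
All bounds hold ⇒ YES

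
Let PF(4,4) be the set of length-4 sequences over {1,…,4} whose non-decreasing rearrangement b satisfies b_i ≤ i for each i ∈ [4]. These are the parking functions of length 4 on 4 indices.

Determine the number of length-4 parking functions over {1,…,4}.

125

|PF(4,4)| = (4+1−4)·(4+1)^{4−1} = 1 · 125 = 125 (Konheim–Weiss)
One tuple (2,1,4,2) → sorted (1,2,2,4): b_i ≤ i ∀i, a PF.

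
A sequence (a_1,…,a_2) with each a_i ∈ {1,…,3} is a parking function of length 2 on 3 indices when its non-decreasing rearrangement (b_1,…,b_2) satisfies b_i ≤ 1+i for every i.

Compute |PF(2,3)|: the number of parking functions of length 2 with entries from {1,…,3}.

8

#PF = (3+1−2)·(3+1)^{2−1} = 2×4 = 8 (Pollak)
Check (2,1) → sorted (1,2): b_i ≤ 1+i ∀i, a PF.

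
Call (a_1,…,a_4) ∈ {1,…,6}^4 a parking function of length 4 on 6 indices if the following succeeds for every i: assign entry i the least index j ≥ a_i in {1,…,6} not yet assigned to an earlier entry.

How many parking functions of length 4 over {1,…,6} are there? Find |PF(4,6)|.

1029

#PF = (6−4+1)·(6+1)^(4−1) = 3×343 = 1029 (Konheim–Weiss)
Example (1,6,2,5) → sorted (1,2,5,6): b_i ≤ 2+i ∀i, a PF.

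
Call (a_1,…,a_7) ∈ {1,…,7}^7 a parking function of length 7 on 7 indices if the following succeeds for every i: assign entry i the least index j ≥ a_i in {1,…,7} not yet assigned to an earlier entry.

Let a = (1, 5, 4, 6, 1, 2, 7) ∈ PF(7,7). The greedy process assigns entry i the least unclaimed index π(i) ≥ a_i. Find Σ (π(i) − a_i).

Σπ = 7·8/2 = 28 (π permutes [7]); Σa = 1+5+4+6+1+2+7 = 26; disp = 28−26 = 2.

2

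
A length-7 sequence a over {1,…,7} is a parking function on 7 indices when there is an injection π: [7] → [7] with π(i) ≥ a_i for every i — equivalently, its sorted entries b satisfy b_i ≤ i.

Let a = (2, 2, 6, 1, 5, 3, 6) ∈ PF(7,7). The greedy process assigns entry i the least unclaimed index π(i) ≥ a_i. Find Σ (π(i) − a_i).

3

Σπ(i) = 1+…+7 = 28; Σa = 2+2+6+1+5+3+6 = 25; disp = 28−25 = 3.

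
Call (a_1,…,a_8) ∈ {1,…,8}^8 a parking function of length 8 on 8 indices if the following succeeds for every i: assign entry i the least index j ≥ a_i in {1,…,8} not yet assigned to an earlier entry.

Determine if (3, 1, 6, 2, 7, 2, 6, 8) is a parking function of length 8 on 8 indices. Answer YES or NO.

Sorted: b = (1, 2, 2, 3, 6, 6, 7, 8).
  b_1=1 ≤ 1
  b_2=2 ≤ 2
  b_3=2 ≤ 3
  b_4=3 ≤ 4
  b_5=6 > 5
  fails at i=5 ⇒ NO

NO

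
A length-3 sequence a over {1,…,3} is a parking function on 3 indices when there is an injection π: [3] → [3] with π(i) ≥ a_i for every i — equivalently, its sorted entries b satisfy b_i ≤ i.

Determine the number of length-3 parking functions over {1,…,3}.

|PF(3,3)| = (3+1−3)·(3+1)^{3−1} = 1×16 = 16 [KW]
One tuple (1,3,2) → sorted (1,2,3): b_i ≤ i ∀i, a PF.

16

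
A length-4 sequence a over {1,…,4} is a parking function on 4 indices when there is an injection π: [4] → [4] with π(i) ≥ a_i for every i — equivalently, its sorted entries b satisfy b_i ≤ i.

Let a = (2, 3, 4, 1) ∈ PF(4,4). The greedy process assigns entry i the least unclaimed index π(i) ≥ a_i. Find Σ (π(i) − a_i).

Σπ = 4·5/2 = 10 (π permutes [4]); Σa = 2+3+4+1 = 10; disp = 10−10 = 0.

0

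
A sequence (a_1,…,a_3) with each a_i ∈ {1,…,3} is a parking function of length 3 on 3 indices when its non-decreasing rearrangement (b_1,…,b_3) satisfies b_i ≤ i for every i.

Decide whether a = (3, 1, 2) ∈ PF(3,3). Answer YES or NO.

YES

Rearranged: b = (1, 2, 3).
  b_1=1 ≤ 1
  b_2=2 ≤ 2
  b_3=3 ≤ 3
All bounds hold ⇒ YES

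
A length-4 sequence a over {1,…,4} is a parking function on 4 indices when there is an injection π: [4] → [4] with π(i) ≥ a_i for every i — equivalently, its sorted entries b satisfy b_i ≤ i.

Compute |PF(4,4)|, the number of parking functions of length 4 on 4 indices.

125

|PF(4,4)| = (4+1−4)·(4+1)^{4−1} = 1·125 = 125 (Konheim–Weiss)
E.g. (4,1,2,2) → sorted (1,2,2,4): b_i ≤ i ∀i, a PF.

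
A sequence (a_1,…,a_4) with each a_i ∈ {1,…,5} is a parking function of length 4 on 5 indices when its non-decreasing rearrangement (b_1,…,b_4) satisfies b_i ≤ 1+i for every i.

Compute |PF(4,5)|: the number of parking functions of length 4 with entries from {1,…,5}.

Count = (5−4+1)·(5+1)^(4−1) = 2 · 216 = 432 (Konheim–Weiss)
Example (1,1,1,2) → sorted (1,1,1,2): b_i ≤ 1+i ∀i, a PF.

432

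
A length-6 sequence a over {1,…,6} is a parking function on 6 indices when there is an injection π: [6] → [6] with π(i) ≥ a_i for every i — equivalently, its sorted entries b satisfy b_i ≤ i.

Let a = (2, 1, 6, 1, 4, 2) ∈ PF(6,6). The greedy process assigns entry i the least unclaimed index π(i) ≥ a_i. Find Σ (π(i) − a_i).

5

Σπ = 21 ({1..6} each once); Σa = 2+1+6+1+4+2 = 16; disp = 21−16 = 5.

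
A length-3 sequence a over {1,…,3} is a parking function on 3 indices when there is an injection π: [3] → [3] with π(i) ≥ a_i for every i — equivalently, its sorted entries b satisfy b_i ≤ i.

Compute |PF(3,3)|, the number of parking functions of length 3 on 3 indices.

|PF(3,3)| = (4−3)·4^(3−1) = 1 · 16 = 16
E.g. (1,1,1) → sorted (1,1,1): b_i ≤ i ∀i, a PF.

16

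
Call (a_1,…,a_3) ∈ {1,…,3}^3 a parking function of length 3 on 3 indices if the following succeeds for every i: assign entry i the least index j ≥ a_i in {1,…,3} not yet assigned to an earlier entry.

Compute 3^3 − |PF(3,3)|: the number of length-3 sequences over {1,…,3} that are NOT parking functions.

11

#PF = (3−3+1)·(3+1)^(3−1) = 1×16 = 16 [KW]
Check (3,3,3) → sorted (3,3,3): b_1=3>1, not a PF.
So 27 − 16 = 11 fail.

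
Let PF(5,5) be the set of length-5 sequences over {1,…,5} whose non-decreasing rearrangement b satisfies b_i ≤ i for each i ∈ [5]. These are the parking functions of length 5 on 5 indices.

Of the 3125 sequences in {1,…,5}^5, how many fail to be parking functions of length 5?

1829

#PF = (5+1−5)·(5+1)^{5−1} = 1×1296 = 1296 (Pollak)
E.g. (4,3,3,3,3) → sorted (3,3,3,3,4): b_1=3>1, not a PF.
5^5 − 1296 = 3125 − 1296 = 1829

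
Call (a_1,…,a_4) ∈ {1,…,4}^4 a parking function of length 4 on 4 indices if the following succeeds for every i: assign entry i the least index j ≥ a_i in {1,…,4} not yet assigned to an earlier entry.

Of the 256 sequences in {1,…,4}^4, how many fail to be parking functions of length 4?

#PF = 1·5^3 = 1·125 = 125 (Konheim–Weiss)
One tuple (3,3,4,2) → sorted (2,3,3,4): b_1=2>1, not a PF.
Total 256; non-PF = 256−125 = 131

131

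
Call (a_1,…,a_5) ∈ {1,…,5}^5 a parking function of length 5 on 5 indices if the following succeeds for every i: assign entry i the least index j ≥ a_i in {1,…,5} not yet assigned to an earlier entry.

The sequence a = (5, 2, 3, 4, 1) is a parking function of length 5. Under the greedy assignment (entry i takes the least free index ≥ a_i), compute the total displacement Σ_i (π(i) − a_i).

Σπ(i) = 1+…+5 = 15; Σa = 5+2+3+4+1 = 15; disp = 15−15 = 0.

0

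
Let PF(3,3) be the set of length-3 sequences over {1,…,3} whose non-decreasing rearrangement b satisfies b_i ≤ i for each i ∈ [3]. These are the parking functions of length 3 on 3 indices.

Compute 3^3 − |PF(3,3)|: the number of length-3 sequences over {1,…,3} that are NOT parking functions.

|PF| = 1·4^2 = 1·16 = 16 [KW]
Example (2,2,3) → sorted (2,2,3): b_1=2>1, not a PF.
So 27 − 16 = 11 fail.

11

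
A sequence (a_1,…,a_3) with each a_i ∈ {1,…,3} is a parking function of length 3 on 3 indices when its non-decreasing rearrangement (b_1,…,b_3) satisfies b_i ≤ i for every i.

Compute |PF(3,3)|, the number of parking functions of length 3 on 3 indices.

#PF = (3+1−3)·(3+1)^{3−1} = 1·16 = 16 (Konheim–Weiss)
E.g. (2,2,1) → sorted (1,2,2): b_i ≤ i ∀i, a PF.

16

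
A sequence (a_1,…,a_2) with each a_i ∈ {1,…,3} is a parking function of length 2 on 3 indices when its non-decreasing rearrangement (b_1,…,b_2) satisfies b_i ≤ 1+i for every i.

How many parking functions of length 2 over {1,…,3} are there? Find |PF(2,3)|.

8

|PF| = 2·4^1 = 2×4 = 8 [KW]
E.g. (3,1) → sorted (1,3): b_i ≤ 1+i ∀i, a PF.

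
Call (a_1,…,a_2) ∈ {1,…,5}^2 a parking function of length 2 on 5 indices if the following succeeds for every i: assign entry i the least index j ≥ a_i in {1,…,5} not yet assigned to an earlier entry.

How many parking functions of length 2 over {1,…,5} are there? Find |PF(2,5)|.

|PF| = (5+1−2)·(5+1)^{2−1} = 4 · 6 = 24
E.g. (5,1) → sorted (1,5): b_i ≤ 3+i ∀i, a PF.

24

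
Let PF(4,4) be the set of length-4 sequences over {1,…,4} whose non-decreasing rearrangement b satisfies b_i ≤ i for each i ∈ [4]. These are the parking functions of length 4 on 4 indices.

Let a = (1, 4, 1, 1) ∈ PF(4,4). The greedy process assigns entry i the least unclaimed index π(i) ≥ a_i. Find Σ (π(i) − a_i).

3

Σπ = 10 ({1..4} each once); Σa = 1+4+1+1 = 7; disp = 10−7 = 3.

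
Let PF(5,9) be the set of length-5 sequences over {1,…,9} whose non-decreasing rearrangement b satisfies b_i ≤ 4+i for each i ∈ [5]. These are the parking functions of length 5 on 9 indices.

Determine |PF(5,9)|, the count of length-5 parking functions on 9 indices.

50000

|PF(5,9)| = 5·10^4 = 5 · 10000 = 50000 (Konheim–Weiss)
One tuple (7,1,2,9,3) → sorted (1,2,3,7,9): b_i ≤ 4+i ∀i, a PF.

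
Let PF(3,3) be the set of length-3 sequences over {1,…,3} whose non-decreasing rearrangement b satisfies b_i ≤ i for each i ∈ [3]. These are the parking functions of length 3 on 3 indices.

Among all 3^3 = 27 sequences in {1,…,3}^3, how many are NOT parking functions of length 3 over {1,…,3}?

11

|PF| = 1·4^2 = 1×16 = 16
One tuple (3,2,2) → sorted (2,2,3): b_1=2>1, not a PF.
So 27 − 16 = 11 fail.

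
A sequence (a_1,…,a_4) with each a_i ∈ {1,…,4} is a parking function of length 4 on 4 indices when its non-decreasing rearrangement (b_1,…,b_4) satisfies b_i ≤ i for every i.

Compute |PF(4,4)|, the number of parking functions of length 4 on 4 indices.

|PF(4,4)| = (4+1−4)·(4+1)^{4−1} = 1×125 = 125 (Konheim–Weiss)
E.g. (2,2,3,1) → sorted (1,2,2,3): b_i ≤ i ∀i, a PF.

125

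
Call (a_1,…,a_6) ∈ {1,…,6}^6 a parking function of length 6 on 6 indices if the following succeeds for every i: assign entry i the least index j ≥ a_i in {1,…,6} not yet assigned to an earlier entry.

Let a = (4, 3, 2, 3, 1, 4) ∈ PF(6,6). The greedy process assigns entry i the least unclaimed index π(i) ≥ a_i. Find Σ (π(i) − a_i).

4

Σπ = 21 ({1..6} each once); Σa = 4+3+2+3+1+4 = 17; disp = 21−17 = 4.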